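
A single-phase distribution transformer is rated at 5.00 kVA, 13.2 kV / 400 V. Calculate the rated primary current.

I_p = S/V_p = 5000/13200 = 0.379 A.

I_p ≈ 0.379 A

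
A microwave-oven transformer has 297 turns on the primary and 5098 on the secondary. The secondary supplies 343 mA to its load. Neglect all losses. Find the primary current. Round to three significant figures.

For an ideal transformer I_p/I_s = N_s/N_p, so I_p = 0.343 × 5098/297 = 5.89 A.

I_p ≈ 5.89 A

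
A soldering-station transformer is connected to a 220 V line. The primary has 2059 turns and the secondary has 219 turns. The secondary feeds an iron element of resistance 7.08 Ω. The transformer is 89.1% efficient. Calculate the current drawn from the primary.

V_s = 220 × 219/2059 = 23.400 V.
I_s = V_s/R = 23.400/7.08 = 3.3050 A.
P_out = V_s I_s = 23.400 × 3.3050 = 77.337 W.
P_in = P_out/η = 77.337/0.891 = 86.798 W.
I_p = P_in/V_p = 86.798/220 = 0.395 A.

I_p ≈ 0.395 A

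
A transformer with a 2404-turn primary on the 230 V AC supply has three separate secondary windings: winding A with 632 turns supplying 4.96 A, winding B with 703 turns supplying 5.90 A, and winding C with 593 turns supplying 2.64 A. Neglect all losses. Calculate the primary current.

V_A = 230 × 632/2404 = 60.466 V; V_B = 230 × 703/2404 = 67.259 V; V_C = 230 × 593/2404 = 56.735 V.
P_out = V_A I_A + V_B I_B + V_C I_C = 60.466×4.96 + 67.259×5.90 + 56.735×2.64 = 299.91 + 396.83 + 149.78 = 846.52 W.
Ideal ⇒ P_in = P_out, so I_p = P_out/V_p = 846.52/230 = 3.68 A.

I_p ≈ 3.68 A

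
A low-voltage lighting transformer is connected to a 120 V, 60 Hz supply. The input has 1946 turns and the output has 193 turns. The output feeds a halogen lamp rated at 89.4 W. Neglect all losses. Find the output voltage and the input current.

V_out ≈ 11.9 V, I_in ≈ 0.745 A

V_out = V_in × N_out/N_in = 120 × 193/1946 = 11.901 V.
I_out = P/V_out = 89.4/11.901 = 7.5118 A.
I_in = I_out × N_out/N_in = 7.5118 × 193/1946 = 0.745 A.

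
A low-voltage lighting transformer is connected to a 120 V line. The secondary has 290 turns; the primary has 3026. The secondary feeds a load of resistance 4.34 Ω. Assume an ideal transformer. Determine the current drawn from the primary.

I_p ≈ 0.254 A

V_s = V_p × N_s/N_p = 120 × 290/3026 = 11.500 V.
I_s = V_s/R = 11.500/4.34 = 2.6498 A.
For an ideal transformer I_p N_p = I_s N_s, so I_p = 2.6498 × 290/3026 = 0.254 A.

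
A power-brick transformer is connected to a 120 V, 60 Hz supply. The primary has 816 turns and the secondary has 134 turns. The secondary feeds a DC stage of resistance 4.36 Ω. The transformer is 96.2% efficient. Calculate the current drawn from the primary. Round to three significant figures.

V_s = 120 × 134/816 = 19.706 V.
I_s = V_s/R = 19.706/4.36 = 4.5197 A.
P_out = V_s I_s = 19.706 × 4.5197 = 89.065 W.
P_in = P_out/η = 89.065/0.962 = 92.583 W.
I_p = P_in/V_p = 92.583/120 = 0.772 A.

I_p ≈ 0.772 A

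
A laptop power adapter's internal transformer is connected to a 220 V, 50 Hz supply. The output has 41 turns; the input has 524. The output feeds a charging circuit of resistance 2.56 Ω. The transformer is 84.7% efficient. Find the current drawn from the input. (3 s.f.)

V_out = 220 × 41/524 = 17.214 V.
I_out = V_out/R = 17.214/2.56 = 6.7241 A.
P_out = V_out I_out = 17.214 × 6.7241 = 115.75 W.
P_in = P_out/η = 115.75/0.847 = 136.66 W.
I_in = P_in/V_in = 136.66/220 = 0.621 A.

I_in ≈ 0.621 A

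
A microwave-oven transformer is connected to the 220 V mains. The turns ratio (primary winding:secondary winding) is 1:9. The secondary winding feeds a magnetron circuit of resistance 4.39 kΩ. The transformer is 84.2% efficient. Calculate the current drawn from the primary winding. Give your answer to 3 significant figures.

V_s = 220 × 9/1 = 1980.0 V.
I_s = V_s/R = 1980.0/4390 = 0.45103 A.
P_out = V_s I_s = 1980.0 × 0.45103 = 893.03 W.
P_in = P_out/η = 893.03/0.842 = 1060.6 W.
I_p = P_in/V_p = 1060.6/220 = 4.82 A.

I_p ≈ 4.82 A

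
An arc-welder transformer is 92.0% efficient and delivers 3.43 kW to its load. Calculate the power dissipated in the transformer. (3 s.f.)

P_in = P_out/η = 3430/0.920 = 3728.26 W.
P_loss = P_in − P_out = 3728.26 − 3430 = 298 W.

P_loss ≈ 298 W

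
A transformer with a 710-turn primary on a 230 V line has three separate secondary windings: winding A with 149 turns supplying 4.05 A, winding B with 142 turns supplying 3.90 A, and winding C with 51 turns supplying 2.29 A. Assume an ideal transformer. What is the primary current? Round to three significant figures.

V_A = 230 × 149/710 = 48.268 V; V_B = 230 × 142/710 = 46.000 V; V_C = 230 × 51/710 = 16.521 V.
P_out = V_A I_A + V_B I_B + V_C I_C = 48.268×4.05 + 46.000×3.90 + 16.521×2.29 = 195.48 + 179.40 + 37.833 = 412.72 W.
Ideal ⇒ P_in = P_out, so I_p = P_out/V_p = 412.72/230 = 1.79 A.

I_p ≈ 1.79 A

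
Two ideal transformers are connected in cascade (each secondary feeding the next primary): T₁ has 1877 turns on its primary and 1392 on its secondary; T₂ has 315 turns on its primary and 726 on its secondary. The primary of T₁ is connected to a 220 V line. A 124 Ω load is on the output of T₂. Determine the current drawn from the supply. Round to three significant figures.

Secondary of T₁: V = 220.00 × 1392/1877 = 163.15 V.
Secondary of T₂: V = 163.15 × 726/315 = 376.03 V.
I_load = 376.03/124 = 3.0325 A, so P_out = 376.03 × 3.0325 = 1140.3 W.
All ideal ⇒ P_in = P_out, so I_supply = 1140.3/220 = 5.18 A.

I_supply ≈ 5.18 A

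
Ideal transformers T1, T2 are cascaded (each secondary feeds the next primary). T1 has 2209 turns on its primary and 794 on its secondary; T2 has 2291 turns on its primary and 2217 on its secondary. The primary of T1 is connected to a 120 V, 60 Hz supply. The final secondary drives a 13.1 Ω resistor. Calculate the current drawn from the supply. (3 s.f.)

After T1: V = 120.00 × 794/2209 = 43.133 V.
After T2: V = 43.133 × 2217/2291 = 41.739 V.
I_load = 41.739/13.1 = 3.1862 A, so P_out = 41.739 × 3.1862 = 132.99 W.
All ideal ⇒ P_in = P_out, so I_supply = 132.99/120 = 1.11 A.

I_supply ≈ 1.11 A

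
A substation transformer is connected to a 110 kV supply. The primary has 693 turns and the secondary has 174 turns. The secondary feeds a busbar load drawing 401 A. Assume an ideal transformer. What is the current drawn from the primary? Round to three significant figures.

I_p ≈ 101 A

For an ideal transformer I_p N_p = I_s N_s, so I_p = 401 × 174/693 = 101 A.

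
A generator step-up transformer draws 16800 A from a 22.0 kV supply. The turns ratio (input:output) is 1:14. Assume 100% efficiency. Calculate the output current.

I_out ≈ 1200 A

I_out/I_in = N_in/N_out, so I_out = 16800 × 1/14 = 1200 A.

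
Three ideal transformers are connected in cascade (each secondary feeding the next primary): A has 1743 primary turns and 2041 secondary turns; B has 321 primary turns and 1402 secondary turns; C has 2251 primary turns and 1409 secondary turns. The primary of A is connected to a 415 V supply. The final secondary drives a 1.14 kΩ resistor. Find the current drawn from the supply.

I_supply ≈ 3.73 A

After A: V = 415.00 × 2041/1743 = 485.95 V.
After B: V = 485.95 × 1402/321 = 2122.4 V.
After C: V = 2122.4 × 1409/2251 = 1328.5 V.
I_load = 1328.5/1140 = 1.1654 A, so P_out = 1328.5 × 1.1654 = 1548.2 W.
All ideal ⇒ P_in = P_out, so I_supply = 1548.2/415 = 3.73 A.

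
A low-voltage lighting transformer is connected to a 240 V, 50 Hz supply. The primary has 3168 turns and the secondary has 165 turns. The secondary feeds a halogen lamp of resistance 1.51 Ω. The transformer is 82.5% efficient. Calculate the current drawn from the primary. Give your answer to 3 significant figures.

V_s = 240 × 165/3168 = 12.500 V.
I_s = V_s/R = 12.500/1.51 = 8.2781 A.
P_out = V_s I_s = 12.500 × 8.2781 = 103.48 W.
P_in = P_out/η = 103.48/0.825 = 125.43 W.
I_p = P_in/V_p = 125.43/240 = 0.523 A.

I_p ≈ 0.523 A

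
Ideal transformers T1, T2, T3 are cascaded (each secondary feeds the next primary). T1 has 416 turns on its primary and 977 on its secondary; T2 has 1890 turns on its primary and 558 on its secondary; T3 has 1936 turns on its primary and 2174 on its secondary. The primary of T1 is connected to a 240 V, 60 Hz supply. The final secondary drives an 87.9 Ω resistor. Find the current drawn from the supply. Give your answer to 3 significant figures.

I_supply ≈ 1.66 A

After T1: V = 240.00 × 977/416 = 563.65 V.
After T2: V = 563.65 × 558/1890 = 166.41 V.
After T3: V = 166.41 × 2174/1936 = 186.87 V.
I_load = 186.87/87.9 = 2.1259 A, so P_out = 186.87 × 2.1259 = 397.27 W.
All ideal ⇒ P_in = P_out, so I_supply = 397.27/240 = 1.66 A.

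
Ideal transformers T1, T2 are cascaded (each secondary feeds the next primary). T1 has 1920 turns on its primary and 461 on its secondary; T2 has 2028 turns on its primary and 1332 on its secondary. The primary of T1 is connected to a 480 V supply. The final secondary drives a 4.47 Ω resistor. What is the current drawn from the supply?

Secondary of T1: V = 480.00 × 461/1920 = 115.25 V.
Secondary of T2: V = 115.25 × 1332/2028 = 75.697 V.
I_load = 75.697/4.47 = 16.934 A, so P_out = 75.697 × 16.934 = 1281.9 W.
All ideal ⇒ P_in = P_out, so I_supply = 1281.9/480 = 2.67 A.

I_supply ≈ 2.67 A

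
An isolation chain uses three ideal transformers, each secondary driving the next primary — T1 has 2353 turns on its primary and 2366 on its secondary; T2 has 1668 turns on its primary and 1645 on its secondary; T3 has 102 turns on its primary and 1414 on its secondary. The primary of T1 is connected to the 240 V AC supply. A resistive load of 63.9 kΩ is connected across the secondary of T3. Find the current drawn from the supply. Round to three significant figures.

I_supply ≈ 0.710 A

After T1: V = 240.00 × 2366/2353 = 241.33 V.
After T2: V = 241.33 × 1645/1668 = 238.00 V.
After T3: V = 238.00 × 1414/102 = 3299.3 V.
I_load = 3299.3/63900 = 0.051632 A, so P_out = 3299.3 × 0.051632 = 170.35 W.
All ideal ⇒ P_in = P_out, so I_supply = 170.35/240 = 0.710 A.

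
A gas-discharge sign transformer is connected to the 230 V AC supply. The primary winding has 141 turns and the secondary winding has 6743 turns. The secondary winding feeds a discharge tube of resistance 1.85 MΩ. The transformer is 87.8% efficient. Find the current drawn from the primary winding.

I_p ≈ 0.324 A

V_s = 230 × 6743/141 = 10999 V.
I_s = V_s/R = 10999/(1.85×10^6) = 0.0059455 A.
P_out = V_s I_s = 10999 × 0.0059455 = 65.396 W.
P_in = P_out/η = 65.396/0.878 = 74.483 W.
I_p = P_in/V_p = 74.483/230 = 0.324 A.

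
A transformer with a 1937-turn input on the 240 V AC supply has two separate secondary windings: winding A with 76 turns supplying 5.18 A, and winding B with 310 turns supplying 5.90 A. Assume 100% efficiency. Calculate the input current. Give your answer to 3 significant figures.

I_in ≈ 1.15 A

V_A = 240 × 76/1937 = 9.4166 V; V_B = 240 × 310/1937 = 38.410 V.
P_out = V_A I_A + V_B I_B = 9.4166×5.18 + 38.410×5.90 = 48.778 + 226.62 = 275.40 W.
Ideal ⇒ P_in = P_out, so I_in = P_out/V_in = 275.40/240 = 1.15 A.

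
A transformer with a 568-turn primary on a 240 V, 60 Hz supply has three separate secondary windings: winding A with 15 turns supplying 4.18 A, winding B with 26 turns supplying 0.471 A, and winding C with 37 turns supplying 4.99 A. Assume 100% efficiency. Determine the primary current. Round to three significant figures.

I_p ≈ 0.457 A

V_A = 240 × 15/568 = 6.3380 V; V_B = 240 × 26/568 = 10.986 V; V_C = 240 × 37/568 = 15.634 V.
P_out = V_A I_A + V_B I_B + V_C I_C = 6.3380×4.18 + 10.986×0.471 + 15.634×4.99 = 26.493 + 5.1744 + 78.013 = 109.68 W.
Ideal ⇒ P_in = P_out, so I_p = P_out/V_p = 109.68/240 = 0.457 A.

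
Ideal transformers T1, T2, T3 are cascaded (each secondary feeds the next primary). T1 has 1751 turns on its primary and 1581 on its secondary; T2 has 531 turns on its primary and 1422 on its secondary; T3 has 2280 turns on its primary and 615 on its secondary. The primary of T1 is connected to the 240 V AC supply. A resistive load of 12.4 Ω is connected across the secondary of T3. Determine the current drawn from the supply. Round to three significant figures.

After T1: V = 240.00 × 1581/1751 = 216.70 V.
After T2: V = 216.70 × 1422/531 = 580.31 V.
After T3: V = 580.31 × 615/2280 = 156.53 V.
I_load = 156.53/12.4 = 12.624 A, so P_out = 156.53 × 12.624 = 1976.0 W.
All ideal ⇒ P_in = P_out, so I_supply = 1976.0/240 = 8.23 A.

I_supply ≈ 8.23 A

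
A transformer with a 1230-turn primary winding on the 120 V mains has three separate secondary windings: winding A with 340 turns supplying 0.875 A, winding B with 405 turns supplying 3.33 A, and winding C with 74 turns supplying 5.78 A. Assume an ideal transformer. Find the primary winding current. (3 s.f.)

I_p ≈ 1.69 A

V_A = 120 × 340/1230 = 33.171 V; V_B = 120 × 405/1230 = 39.512 V; V_C = 120 × 74/1230 = 7.2195 V.
P_out = V_A I_A + V_B I_B + V_C I_C = 33.171×0.875 + 39.512×3.33 + 7.2195×5.78 = 29.024 + 131.58 + 41.729 = 202.33 W.
Ideal ⇒ P_in = P_out, so I_p = P_out/V_p = 202.33/120 = 1.69 A.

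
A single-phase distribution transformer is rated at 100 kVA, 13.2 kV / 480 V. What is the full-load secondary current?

I_s = S/V_s = 100000/480 = 208 A.

I_s ≈ 208 A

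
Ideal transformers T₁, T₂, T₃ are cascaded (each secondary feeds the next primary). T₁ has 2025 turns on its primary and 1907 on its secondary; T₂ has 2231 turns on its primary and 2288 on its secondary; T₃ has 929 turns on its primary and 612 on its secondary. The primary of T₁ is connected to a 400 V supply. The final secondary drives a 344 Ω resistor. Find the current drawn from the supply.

Secondary of T₁: V = 400.00 × 1907/2025 = 376.69 V.
Secondary of T₂: V = 376.69 × 2288/2231 = 386.32 V.
Secondary of T₃: V = 386.32 × 612/929 = 254.49 V.
I_load = 254.49/344 = 0.73981 A, so P_out = 254.49 × 0.73981 = 188.28 W.
All ideal ⇒ P_in = P_out, so I_supply = 188.28/400 = 0.471 A.

I_supply ≈ 0.471 A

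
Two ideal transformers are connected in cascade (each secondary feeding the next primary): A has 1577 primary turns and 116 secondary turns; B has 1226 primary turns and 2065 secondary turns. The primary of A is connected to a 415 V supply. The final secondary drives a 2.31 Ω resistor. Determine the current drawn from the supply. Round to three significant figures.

I_supply ≈ 2.76 A

After A: V = 415.00 × 116/1577 = 30.526 V.
After B: V = 30.526 × 2065/1226 = 51.417 V.
I_load = 51.417/2.31 = 22.258 A, so P_out = 51.417 × 22.258 = 1144.4 W.
All ideal ⇒ P_in = P_out, so I_supply = 1144.4/415 = 2.76 A.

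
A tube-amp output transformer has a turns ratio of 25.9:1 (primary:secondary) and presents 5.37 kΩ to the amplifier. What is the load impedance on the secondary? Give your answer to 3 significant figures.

Z_s ≈ 8.01 Ω

Z_s = Z_p/(N_p/N_s)² = 5370/25.9² = 8.01 Ω.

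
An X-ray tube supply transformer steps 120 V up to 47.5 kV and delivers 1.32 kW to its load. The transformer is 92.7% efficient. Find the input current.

I_in ≈ 11.9 A

P_in = P_out/η = 1320/0.927 = 1423.9 W.
I_in = P_in/V_in = 1423.9/120 = 11.9 A.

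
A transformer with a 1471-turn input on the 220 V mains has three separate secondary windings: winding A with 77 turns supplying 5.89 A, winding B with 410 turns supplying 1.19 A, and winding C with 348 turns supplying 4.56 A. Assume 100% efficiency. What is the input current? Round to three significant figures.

I_in ≈ 1.72 A

V_A = 220 × 77/1471 = 11.516 V; V_B = 220 × 410/1471 = 61.319 V; V_C = 220 × 348/1471 = 52.046 V.
P_out = V_A I_A + V_B I_B + V_C I_C = 11.516×5.89 + 61.319×1.19 + 52.046×4.56 = 67.829 + 72.969 + 237.33 = 378.13 W.
Ideal ⇒ P_in = P_out, so I_in = P_out/V_in = 378.13/220 = 1.72 A.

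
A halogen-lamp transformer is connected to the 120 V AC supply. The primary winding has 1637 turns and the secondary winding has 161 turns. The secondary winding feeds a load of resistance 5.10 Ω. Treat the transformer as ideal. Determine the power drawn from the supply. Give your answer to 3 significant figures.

V_s = V_p × N_s/N_p = 120 × 161/1637 = 11.802 V.
I_s = V_s/R = 11.802/5.10 = 2.3141 A.
I_p = I_s × N_s/N_p = 2.3141 × 161/1637 = 0.22760 A.
P = V_p I_p = 120 × 0.22760 = 27.3 W.

P ≈ 27.3 W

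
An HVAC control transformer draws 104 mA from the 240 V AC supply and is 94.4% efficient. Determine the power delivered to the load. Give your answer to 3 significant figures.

P_out ≈ 23.6 W

P_in = V_in I_in = 240 × 0.104 = 24.960 W.
P_out = η P_in = 0.944 × 24.960 = 23.6 W.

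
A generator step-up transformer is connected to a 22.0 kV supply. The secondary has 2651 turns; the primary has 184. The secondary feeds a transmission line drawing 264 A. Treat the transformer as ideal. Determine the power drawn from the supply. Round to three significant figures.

I_p = I_s × N_s/N_p = 264 × 2651/184 = 3803.6 A.
P = V_p I_p = 22000 × 3803.6 = 8.37×10^7 W.

P ≈ 8.37×10^7 W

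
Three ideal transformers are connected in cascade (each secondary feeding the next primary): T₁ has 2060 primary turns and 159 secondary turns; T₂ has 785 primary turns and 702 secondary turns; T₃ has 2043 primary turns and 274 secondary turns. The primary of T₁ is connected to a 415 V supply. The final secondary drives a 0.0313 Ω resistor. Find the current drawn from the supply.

I_supply ≈ 1.14 A

Secondary of T₁: V = 415.00 × 159/2060 = 32.032 V.
Secondary of T₂: V = 32.032 × 702/785 = 28.645 V.
Secondary of T₃: V = 28.645 × 274/2043 = 3.8417 V.
I_load = 3.8417/0.0313 = 122.74 A, so P_out = 3.8417 × 122.74 = 471.53 W.
All ideal ⇒ P_in = P_out, so I_supply = 471.53/415 = 1.14 A.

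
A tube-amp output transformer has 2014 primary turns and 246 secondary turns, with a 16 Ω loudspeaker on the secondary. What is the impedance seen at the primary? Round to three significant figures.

Z_p ≈ 1070 Ω

Z_p = (N_p/N_s)² × Z_s = (2014/246)² × 16 = 1070 Ω.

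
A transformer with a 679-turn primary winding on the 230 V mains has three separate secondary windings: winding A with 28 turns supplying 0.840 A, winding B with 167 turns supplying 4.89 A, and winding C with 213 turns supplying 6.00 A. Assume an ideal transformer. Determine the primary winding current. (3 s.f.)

I_p ≈ 3.12 A

V_A = 230 × 28/679 = 9.4845 V; V_B = 230 × 167/679 = 56.568 V; V_C = 230 × 213/679 = 72.150 V.
P_out = V_A I_A + V_B I_B + V_C I_C = 9.4845×0.840 + 56.568×4.89 + 72.150×6.00 = 7.9670 + 276.62 + 432.90 = 717.49 W.
Ideal ⇒ P_in = P_out, so I_p = P_out/V_p = 717.49/230 = 3.12 A.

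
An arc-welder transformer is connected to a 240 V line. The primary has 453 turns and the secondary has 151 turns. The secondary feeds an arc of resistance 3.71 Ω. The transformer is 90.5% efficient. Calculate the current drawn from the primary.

V_s = 240 × 151/453 = 80.000 V.
I_s = V_s/R = 80.000/3.71 = 21.563 A.
P_out = V_s I_s = 80.000 × 21.563 = 1725.1 W.
P_in = P_out/η = 1725.1/0.905 = 1906.2 W.
I_p = P_in/V_p = 1906.2/240 = 7.94 A.

I_p ≈ 7.94 A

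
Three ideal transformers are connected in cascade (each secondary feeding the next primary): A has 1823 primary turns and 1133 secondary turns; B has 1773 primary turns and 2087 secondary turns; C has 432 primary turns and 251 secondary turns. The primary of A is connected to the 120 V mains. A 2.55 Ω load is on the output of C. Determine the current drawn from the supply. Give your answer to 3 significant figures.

Secondary of A: V = 120.00 × 1133/1823 = 74.580 V.
Secondary of B: V = 74.580 × 2087/1773 = 87.789 V.
Secondary of C: V = 87.789 × 251/432 = 51.007 V.
I_load = 51.007/2.55 = 20.003 A, so P_out = 51.007 × 20.003 = 1020.3 W.
All ideal ⇒ P_in = P_out, so I_supply = 1020.3/120 = 8.50 A.

I_supply ≈ 8.50 A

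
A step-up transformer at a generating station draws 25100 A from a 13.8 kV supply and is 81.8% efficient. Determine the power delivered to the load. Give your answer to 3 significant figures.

P_in = V_p I_p = 13800 × 25100 = 3.4638×10^8 W.
P_out = η P_in = 0.818 × 3.4638×10^8 = 2.83×10^8 W.

P_out ≈ 2.83×10^8 W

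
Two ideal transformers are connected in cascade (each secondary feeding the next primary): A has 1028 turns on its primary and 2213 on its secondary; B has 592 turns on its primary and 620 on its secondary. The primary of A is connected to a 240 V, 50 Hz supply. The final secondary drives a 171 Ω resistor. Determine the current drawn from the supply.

I_supply ≈ 7.13 A

Secondary of A: V = 240.00 × 2213/1028 = 516.65 V.
Secondary of B: V = 516.65 × 620/592 = 541.09 V.
I_load = 541.09/171 = 3.1643 A, so P_out = 541.09 × 3.1643 = 1712.2 W.
All ideal ⇒ P_in = P_out, so I_supply = 1712.2/240 = 7.13 A.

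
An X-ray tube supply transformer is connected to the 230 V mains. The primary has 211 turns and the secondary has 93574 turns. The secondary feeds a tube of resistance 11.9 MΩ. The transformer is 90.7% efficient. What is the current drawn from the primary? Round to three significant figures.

V_s = 230 × 93574/211 = 102000 V.
I_s = V_s/R = 102000/(1.19×10^7) = 0.0085714 A.
P_out = V_s I_s = 102000 × 0.0085714 = 874.29 W.
P_in = P_out/η = 874.29/0.907 = 963.93 W.
I_p = P_in/V_p = 963.93/230 = 4.19 A.

I_p ≈ 4.19 A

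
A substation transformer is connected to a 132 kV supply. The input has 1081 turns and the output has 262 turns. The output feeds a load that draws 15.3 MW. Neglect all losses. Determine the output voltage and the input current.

V_out ≈ 32000 V, I_in ≈ 116 A

V_out = V_in × N_out/N_in = 132000 × 262/1081 = 31993 V.
I_out = P/V_out = 1.53×10^7/31993 = 478.24 A.
I_in = I_out × N_out/N_in = 478.24 × 262/1081 = 116 A.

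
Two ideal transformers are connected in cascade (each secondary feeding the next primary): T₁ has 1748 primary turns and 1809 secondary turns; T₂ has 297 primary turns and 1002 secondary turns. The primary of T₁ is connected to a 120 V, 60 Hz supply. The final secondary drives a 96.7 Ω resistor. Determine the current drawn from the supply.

After T₁: V = 120.00 × 1809/1748 = 124.19 V.
After T₂: V = 124.19 × 1002/297 = 418.98 V.
I_load = 418.98/96.7 = 4.3327 A, so P_out = 418.98 × 4.3327 = 1815.3 W.
All ideal ⇒ P_in = P_out, so I_supply = 1815.3/120 = 15.1 A.

I_supply ≈ 15.1 A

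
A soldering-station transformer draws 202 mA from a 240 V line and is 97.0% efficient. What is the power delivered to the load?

P_in = V_p I_p = 240 × 0.202 = 48.480 W.
P_out = η P_in = 0.970 × 48.480 = 47.0 W.

P_out ≈ 47.0 W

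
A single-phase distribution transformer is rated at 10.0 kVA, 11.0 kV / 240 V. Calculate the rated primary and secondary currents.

I_p ≈ 0.909 A, I_s ≈ 41.7 A

I_p = S/V_p = 10000/11000 = 0.909 A.
I_s = S/V_s = 10000/240 = 41.7 A.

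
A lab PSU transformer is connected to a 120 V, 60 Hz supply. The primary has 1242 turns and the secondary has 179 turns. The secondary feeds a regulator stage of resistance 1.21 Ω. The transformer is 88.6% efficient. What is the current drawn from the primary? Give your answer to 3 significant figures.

V_s = 120 × 179/1242 = 17.295 V.
I_s = V_s/R = 17.295/1.21 = 14.293 A.
P_out = V_s I_s = 17.295 × 14.293 = 247.20 W.
P_in = P_out/η = 247.20/0.886 = 279.00 W.
I_p = P_in/V_p = 279.00/120 = 2.33 A.

I_p ≈ 2.33 A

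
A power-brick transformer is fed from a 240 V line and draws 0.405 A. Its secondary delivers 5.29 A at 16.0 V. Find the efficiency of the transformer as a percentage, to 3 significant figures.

P_in = 240 × 0.405 = 97.2000 W.
P_out = 16.0 × 5.29 = 84.6400 W.
η = P_out/P_in = 84.6400/97.2000 = 0.871.

η ≈ 87.1%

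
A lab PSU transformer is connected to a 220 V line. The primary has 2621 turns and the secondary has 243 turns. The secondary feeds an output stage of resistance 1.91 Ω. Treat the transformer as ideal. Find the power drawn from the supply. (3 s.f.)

V_s = V_p × N_s/N_p = 220 × 243/2621 = 20.397 V.
I_s = V_s/R = 20.397/1.91 = 10.679 A.
I_p = I_s × N_s/N_p = 10.679 × 243/2621 = 0.99007 A.
P = V_p I_p = 220 × 0.99007 = 218 W.

P ≈ 218 W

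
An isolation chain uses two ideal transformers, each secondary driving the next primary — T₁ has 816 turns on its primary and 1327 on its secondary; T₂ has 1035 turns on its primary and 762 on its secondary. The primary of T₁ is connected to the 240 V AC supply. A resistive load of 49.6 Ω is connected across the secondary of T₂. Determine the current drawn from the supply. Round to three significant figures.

I_supply ≈ 6.94 A

After T₁: V = 240.00 × 1327/816 = 390.29 V.
After T₂: V = 390.29 × 762/1035 = 287.35 V.
I_load = 287.35/49.6 = 5.7933 A, so P_out = 287.35 × 5.7933 = 1664.7 W.
All ideal ⇒ P_in = P_out, so I_supply = 1664.7/240 = 6.94 A.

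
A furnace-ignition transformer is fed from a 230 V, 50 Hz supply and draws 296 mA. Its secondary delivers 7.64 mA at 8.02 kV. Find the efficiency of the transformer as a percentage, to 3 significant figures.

P_in = 230 × 0.296 = 68.0800 W.
P_out = 8020 × 0.00764 = 61.2728 W.
η = P_out/P_in = 61.2728/68.0800 = 0.900.

η ≈ 90.0%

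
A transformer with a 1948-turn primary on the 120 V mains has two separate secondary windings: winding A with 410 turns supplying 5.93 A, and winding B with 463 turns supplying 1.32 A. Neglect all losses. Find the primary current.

I_p ≈ 1.56 A

V_A = 120 × 410/1948 = 25.257 V; V_B = 120 × 463/1948 = 28.522 V.
P_out = V_A I_A + V_B I_B = 25.257×5.93 + 28.522×1.32 = 149.77 + 37.648 = 187.42 W.
Ideal ⇒ P_in = P_out, so I_p = P_out/V_p = 187.42/120 = 1.56 A.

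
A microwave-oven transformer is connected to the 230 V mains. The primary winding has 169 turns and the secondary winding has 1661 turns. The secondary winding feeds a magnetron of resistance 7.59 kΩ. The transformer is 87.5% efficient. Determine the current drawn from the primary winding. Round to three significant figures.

V_s = 230 × 1661/169 = 2260.5 V.
I_s = V_s/R = 2260.5/7590 = 0.29783 A.
P_out = V_s I_s = 2260.5 × 0.29783 = 673.26 W.
P_in = P_out/η = 673.26/0.875 = 769.43 W.
I_p = P_in/V_p = 769.43/230 = 3.35 A.

I_p ≈ 3.35 A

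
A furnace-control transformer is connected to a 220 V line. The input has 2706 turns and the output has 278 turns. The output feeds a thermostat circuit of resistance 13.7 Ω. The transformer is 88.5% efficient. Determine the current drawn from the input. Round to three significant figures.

V_out = 220 × 278/2706 = 22.602 V.
I_out = V_out/R = 22.602/13.7 = 1.6498 A.
P_out = V_out I_out = 22.602 × 1.6498 = 37.287 W.
P_in = P_out/η = 37.287/0.885 = 42.132 W.
I_in = P_in/V_in = 42.132/220 = 0.192 A.

I_in ≈ 0.192 A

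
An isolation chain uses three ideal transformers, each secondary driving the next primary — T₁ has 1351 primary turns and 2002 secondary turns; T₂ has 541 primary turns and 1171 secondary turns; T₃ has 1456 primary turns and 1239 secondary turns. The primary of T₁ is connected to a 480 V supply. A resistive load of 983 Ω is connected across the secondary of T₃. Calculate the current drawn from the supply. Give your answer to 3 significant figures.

I_supply ≈ 3.64 A

After T₁: V = 480.00 × 2002/1351 = 711.30 V.
After T₂: V = 711.30 × 1171/541 = 1539.6 V.
After T₃: V = 1539.6 × 1239/1456 = 1310.1 V.
I_load = 1310.1/983 = 1.3328 A, so P_out = 1310.1 × 1.3328 = 1746.2 W.
All ideal ⇒ P_in = P_out, so I_supply = 1746.2/480 = 3.64 A.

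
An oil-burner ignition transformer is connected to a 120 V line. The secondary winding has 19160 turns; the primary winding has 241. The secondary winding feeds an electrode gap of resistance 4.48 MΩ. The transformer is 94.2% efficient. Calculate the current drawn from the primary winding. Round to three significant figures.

I_p ≈ 0.180 A

V_s = 120 × 19160/241 = 9540.2 V.
I_s = V_s/R = 9540.2/(4.48×10^6) = 0.0021295 A.
P_out = V_s I_s = 9540.2 × 0.0021295 = 20.316 W.
P_in = P_out/η = 20.316/0.942 = 21.567 W.
I_p = P_in/V_p = 21.567/120 = 0.180 A.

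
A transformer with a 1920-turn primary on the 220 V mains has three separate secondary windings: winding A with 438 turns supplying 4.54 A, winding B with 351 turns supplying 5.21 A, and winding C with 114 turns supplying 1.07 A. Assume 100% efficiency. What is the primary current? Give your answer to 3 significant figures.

I_p ≈ 2.05 A

V_A = 220 × 438/1920 = 50.188 V; V_B = 220 × 351/1920 = 40.219 V; V_C = 220 × 114/1920 = 13.062 V.
P_out = V_A I_A + V_B I_B + V_C I_C = 50.188×4.54 + 40.219×5.21 + 13.062×1.07 = 227.85 + 209.54 + 13.977 = 451.37 W.
Ideal ⇒ P_in = P_out, so I_p = P_out/V_p = 451.37/220 = 2.05 A.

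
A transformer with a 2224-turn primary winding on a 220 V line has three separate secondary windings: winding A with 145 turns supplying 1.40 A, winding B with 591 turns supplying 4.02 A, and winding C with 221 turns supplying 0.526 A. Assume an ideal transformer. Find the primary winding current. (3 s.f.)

V_A = 220 × 145/2224 = 14.344 V; V_B = 220 × 591/2224 = 58.462 V; V_C = 220 × 221/2224 = 21.862 V.
P_out = V_A I_A + V_B I_B + V_C I_C = 14.344×1.40 + 58.462×4.02 + 21.862×0.526 = 20.081 + 235.02 + 11.499 = 266.60 W.
Ideal ⇒ P_in = P_out, so I_p = P_out/V_p = 266.60/220 = 1.21 A.

I_p ≈ 1.21 A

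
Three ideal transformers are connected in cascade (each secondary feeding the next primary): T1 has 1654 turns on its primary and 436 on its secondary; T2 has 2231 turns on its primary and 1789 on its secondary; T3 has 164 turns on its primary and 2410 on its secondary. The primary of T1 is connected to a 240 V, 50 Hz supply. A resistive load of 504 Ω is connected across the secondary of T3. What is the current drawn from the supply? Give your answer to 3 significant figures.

I_supply ≈ 4.59 A

After T1: V = 240.00 × 436/1654 = 63.265 V.
After T2: V = 63.265 × 1789/2231 = 50.731 V.
After T3: V = 50.731 × 2410/164 = 745.50 V.
I_load = 745.50/504 = 1.4792 A, so P_out = 745.50 × 1.4792 = 1102.7 W.
All ideal ⇒ P_in = P_out, so I_supply = 1102.7/240 = 4.59 A.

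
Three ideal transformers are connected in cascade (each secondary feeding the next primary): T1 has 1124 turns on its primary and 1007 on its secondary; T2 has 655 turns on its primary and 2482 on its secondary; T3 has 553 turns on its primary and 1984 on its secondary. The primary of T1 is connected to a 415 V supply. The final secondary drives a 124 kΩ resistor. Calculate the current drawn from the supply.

I_supply ≈ 0.496 A

After T1: V = 415.00 × 1007/1124 = 371.80 V.
After T2: V = 371.80 × 2482/655 = 1408.9 V.
After T3: V = 1408.9 × 1984/553 = 5054.6 V.
I_load = 5054.6/124000 = 0.040763 A, so P_out = 5054.6 × 0.040763 = 206.04 W.
All ideal ⇒ P_in = P_out, so I_supply = 206.04/415 = 0.496 A.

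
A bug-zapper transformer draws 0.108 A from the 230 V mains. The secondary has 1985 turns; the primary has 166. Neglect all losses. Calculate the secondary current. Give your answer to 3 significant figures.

I_s ≈ 0.00903 A

I_s/I_p = N_p/N_s, so I_s = 0.108 × 166/1985 = 0.00903 A.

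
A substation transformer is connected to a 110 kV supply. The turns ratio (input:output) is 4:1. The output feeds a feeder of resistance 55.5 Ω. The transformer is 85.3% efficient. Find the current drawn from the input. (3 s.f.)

V_out = 110000 × 1/4 = 27500 V.
I_out = V_out/R = 27500/55.5 = 495.50 A.
P_out = V_out I_out = 27500 × 495.50 = 1.3626×10^7 W.
P_in = P_out/η = 1.3626×10^7/0.853 = 1.5974×10^7 W.
I_in = P_in/V_in = 1.5974×10^7/110000 = 145 A.

I_in ≈ 145 A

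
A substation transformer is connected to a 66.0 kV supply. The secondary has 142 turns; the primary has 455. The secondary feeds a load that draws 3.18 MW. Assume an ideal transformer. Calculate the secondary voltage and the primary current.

V_s ≈ 20600 V, I_p ≈ 48.2 A

V_s = V_p × N_s/N_p = 66000 × 142/455 = 20598 V.
I_s = P/V_s = 3.18×10^6/20598 = 154.39 A.
I_p = I_s × N_s/N_p = 154.39 × 142/455 = 48.2 A.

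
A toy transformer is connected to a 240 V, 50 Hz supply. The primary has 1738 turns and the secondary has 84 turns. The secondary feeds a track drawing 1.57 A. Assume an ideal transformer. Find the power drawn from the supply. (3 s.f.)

P ≈ 18.2 W

I_p = I_s × N_s/N_p = 1.57 × 84/1738 = 0.075880 A.
P = V_p I_p = 240 × 0.075880 = 18.2 W.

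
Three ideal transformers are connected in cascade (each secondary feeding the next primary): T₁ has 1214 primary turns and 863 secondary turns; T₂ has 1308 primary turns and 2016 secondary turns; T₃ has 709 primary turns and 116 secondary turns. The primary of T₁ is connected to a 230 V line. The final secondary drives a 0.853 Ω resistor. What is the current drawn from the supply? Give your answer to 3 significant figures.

I_supply ≈ 8.66 A

Secondary of T₁: V = 230.00 × 863/1214 = 163.50 V.
Secondary of T₂: V = 163.50 × 2016/1308 = 252.00 V.
Secondary of T₃: V = 252.00 × 116/709 = 41.230 V.
I_load = 41.230/0.853 = 48.335 A, so P_out = 41.230 × 48.335 = 1992.9 W.
All ideal ⇒ P_in = P_out, so I_supply = 1992.9/230 = 8.66 A.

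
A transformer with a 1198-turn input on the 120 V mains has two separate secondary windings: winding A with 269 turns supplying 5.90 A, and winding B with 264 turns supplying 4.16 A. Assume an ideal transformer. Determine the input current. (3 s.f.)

I_in ≈ 2.24 A

V_A = 120 × 269/1198 = 26.945 V; V_B = 120 × 264/1198 = 26.444 V.
P_out = V_A I_A + V_B I_B = 26.945×5.90 + 26.444×4.16 = 158.97 + 110.01 = 268.98 W.
Ideal ⇒ P_in = P_out, so I_in = P_out/V_in = 268.98/120 = 2.24 A.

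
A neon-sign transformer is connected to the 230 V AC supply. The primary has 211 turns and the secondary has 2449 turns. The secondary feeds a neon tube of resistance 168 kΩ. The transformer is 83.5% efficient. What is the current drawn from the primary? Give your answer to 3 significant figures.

I_p ≈ 0.221 A

V_s = 230 × 2449/211 = 2669.5 V.
I_s = V_s/R = 2669.5/168000 = 0.015890 A.
P_out = V_s I_s = 2669.5 × 0.015890 = 42.419 W.
P_in = P_out/η = 42.419/0.835 = 50.801 W.
I_p = P_in/V_p = 50.801/230 = 0.221 A.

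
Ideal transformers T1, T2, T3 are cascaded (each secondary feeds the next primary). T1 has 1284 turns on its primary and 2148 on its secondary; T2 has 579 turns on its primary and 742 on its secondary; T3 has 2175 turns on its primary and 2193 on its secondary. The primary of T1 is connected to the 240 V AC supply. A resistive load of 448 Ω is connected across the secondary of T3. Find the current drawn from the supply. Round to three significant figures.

I_supply ≈ 2.50 A

Secondary of T1: V = 240.00 × 2148/1284 = 401.50 V.
Secondary of T2: V = 401.50 × 742/579 = 514.52 V.
Secondary of T3: V = 514.52 × 2193/2175 = 518.78 V.
I_load = 518.78/448 = 1.1580 A, so P_out = 518.78 × 1.1580 = 600.75 W.
All ideal ⇒ P_in = P_out, so I_supply = 600.75/240 = 2.50 A.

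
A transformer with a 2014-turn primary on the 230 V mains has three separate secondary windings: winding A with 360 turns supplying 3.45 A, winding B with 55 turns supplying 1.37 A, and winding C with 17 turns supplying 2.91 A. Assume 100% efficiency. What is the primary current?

V_A = 230 × 360/2014 = 41.112 V; V_B = 230 × 55/2014 = 6.2810 V; V_C = 230 × 17/2014 = 1.9414 V.
P_out = V_A I_A + V_B I_B + V_C I_C = 41.112×3.45 + 6.2810×1.37 + 1.9414×2.91 = 141.84 + 8.6050 + 5.6495 = 156.09 W.
Ideal ⇒ P_in = P_out, so I_p = P_out/V_p = 156.09/230 = 0.679 A.

I_p ≈ 0.679 A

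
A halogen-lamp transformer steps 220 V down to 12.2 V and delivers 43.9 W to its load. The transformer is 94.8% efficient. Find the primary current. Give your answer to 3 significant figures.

I_p ≈ 0.210 A

P_in = P_out/η = 43.9/0.948 = 46.308 W.
I_p = P_in/V_p = 46.308/220 = 0.210 A.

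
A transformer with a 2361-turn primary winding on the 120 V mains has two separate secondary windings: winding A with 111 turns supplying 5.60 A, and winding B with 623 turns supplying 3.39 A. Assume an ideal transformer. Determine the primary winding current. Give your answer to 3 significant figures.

I_p ≈ 1.16 A

V_A = 120 × 111/2361 = 5.6417 V; V_B = 120 × 623/2361 = 31.665 V.
P_out = V_A I_A + V_B I_B = 5.6417×5.60 + 31.665×3.39 = 31.593 + 107.34 = 138.94 W.
Ideal ⇒ P_in = P_out, so I_p = P_out/V_p = 138.94/120 = 1.16 A.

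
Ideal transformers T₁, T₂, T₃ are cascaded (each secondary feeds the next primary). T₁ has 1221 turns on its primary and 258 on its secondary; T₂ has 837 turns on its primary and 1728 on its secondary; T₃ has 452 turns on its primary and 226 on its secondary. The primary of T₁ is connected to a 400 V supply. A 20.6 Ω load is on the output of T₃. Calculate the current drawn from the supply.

I_supply ≈ 0.924 A

Secondary of T₁: V = 400.00 × 258/1221 = 84.521 V.
Secondary of T₂: V = 84.521 × 1728/837 = 174.49 V.
Secondary of T₃: V = 174.49 × 226/452 = 87.247 V.
I_load = 87.247/20.6 = 4.2353 A, so P_out = 87.247 × 4.2353 = 369.52 W.
All ideal ⇒ P_in = P_out, so I_supply = 369.52/400 = 0.924 A.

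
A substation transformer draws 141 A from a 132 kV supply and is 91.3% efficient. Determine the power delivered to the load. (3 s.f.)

P_in = V_p I_p = 132000 × 141 = 1.8612×10^7 W.
P_out = η P_in = 0.913 × 1.8612×10^7 = 1.70×10^7 W.

P_out ≈ 1.70×10^7 W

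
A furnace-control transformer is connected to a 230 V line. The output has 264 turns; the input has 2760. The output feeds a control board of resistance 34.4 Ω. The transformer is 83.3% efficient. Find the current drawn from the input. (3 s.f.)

I_in ≈ 0.0734 A

V_out = 230 × 264/2760 = 22.000 V.
I_out = V_out/R = 22.000/34.4 = 0.63953 A.
P_out = V_out I_out = 22.000 × 0.63953 = 14.070 W.
P_in = P_out/η = 14.070/0.833 = 16.890 W.
I_in = P_in/V_in = 16.890/230 = 0.0734 A.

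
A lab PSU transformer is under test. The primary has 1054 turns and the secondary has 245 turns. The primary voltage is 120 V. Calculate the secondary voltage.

V_s ≈ 27.9 V

V_s/V_p = N_s/N_p, so V_s = 120 × 245/1054 = 27.9 V.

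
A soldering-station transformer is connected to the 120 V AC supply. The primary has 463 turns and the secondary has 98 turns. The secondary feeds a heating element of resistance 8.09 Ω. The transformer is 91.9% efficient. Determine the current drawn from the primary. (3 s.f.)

I_p ≈ 0.723 A

V_s = 120 × 98/463 = 25.400 V.
I_s = V_s/R = 25.400/8.09 = 3.1396 A.
P_out = V_s I_s = 25.400 × 3.1396 = 79.745 W.
P_in = P_out/η = 79.745/0.919 = 86.774 W.
I_p = P_in/V_p = 86.774/120 = 0.723 A.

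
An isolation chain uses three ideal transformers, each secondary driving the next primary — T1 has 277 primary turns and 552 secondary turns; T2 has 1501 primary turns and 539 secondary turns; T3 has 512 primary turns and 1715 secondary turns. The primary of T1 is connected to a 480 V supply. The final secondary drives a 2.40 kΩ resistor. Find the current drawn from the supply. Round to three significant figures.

I_supply ≈ 1.15 A

Secondary of T1: V = 480.00 × 552/277 = 956.53 V.
Secondary of T2: V = 956.53 × 539/1501 = 343.49 V.
Secondary of T3: V = 343.49 × 1715/512 = 1150.5 V.
I_load = 1150.5/2400 = 0.47939 A, so P_out = 1150.5 × 0.47939 = 551.56 W.
All ideal ⇒ P_in = P_out, so I_supply = 551.56/480 = 1.15 A.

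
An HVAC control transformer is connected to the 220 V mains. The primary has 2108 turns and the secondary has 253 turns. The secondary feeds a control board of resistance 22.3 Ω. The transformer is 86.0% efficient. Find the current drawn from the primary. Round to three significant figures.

I_p ≈ 0.165 A

V_s = 220 × 253/2108 = 26.404 V.
I_s = V_s/R = 26.404/22.3 = 1.1840 A.
P_out = V_s I_s = 26.404 × 1.1840 = 31.264 W.
P_in = P_out/η = 31.264/0.860 = 36.353 W.
I_p = P_in/V_p = 36.353/220 = 0.165 A.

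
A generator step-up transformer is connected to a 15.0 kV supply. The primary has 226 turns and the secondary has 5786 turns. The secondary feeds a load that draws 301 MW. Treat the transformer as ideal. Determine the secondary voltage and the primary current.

V_s ≈ 384000 V, I_p ≈ 20100 A

V_s = V_p × N_s/N_p = 15000 × 5786/226 = 384030 V.
I_s = P/V_s = 3.01×10^8/384030 = 783.80 A.
I_p = I_s × N_s/N_p = 783.80 × 5786/226 = 20100 A.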